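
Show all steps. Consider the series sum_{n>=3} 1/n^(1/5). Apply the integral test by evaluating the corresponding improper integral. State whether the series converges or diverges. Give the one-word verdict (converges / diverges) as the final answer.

Let f(x) = x^(-1/5). Then f is positive, continuous, and decreasing on [3, infinity), so the integral test applies.
Compute the improper integral int_{3}^infinity f(x) dx:
  antiderivative F(x) = 5*x^(4/5)/4.
  As x -> infinity, F(x) -> infinity (since p = 1/5 < 1).
  So the integral diverges. By the integral test, the series diverges.

diverges


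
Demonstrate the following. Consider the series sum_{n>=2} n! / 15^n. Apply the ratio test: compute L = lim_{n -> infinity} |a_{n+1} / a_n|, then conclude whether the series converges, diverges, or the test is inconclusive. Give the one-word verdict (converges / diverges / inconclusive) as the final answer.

Let a_n denote the general term. Form the ratio a_{n+1}/a_n and simplify:
a_{n+1}/a_n = n/15 + 1/15
Take the limit as n -> infinity: L = infinity.
Since L = infinity > 1 (or L = infinity), the ratio test implies the series diverges.

diverges


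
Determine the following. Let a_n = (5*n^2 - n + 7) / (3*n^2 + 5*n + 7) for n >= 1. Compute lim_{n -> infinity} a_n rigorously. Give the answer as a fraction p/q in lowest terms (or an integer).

Divide numerator and denominator by n^2, the highest power:
numerator / n^2 = 5 - 1/n + 7/n^2
denominator / n^2 = 3 + 5/n + 7/n^2
As n -> infinity, all terms of the form c/n^k (k >= 1) tend to 0.
So numerator / n^2 -> 5 and denominator / n^2 -> 3.
Therefore lim a_n = 5/3.

5/3


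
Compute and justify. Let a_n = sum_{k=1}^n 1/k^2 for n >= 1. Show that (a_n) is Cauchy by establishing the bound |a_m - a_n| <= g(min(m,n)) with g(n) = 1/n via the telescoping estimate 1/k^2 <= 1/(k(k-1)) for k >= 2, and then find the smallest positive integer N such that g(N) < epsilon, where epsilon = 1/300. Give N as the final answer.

For m > n >= 1: |a_m - a_n| = sum_{k=n+1}^m 1/k^2.
Use 1/k^2 <= 1/(k(k-1)) = 1/(k-1) - 1/k for k >= 2:
sum_{k=n+1}^m 1/k^2 <= sum_{k=n+1}^m (1/(k-1) - 1/k) = 1/n - 1/m <= 1/n.
By symmetry the same bound holds with n,m swapped, so |a_m - a_n| <= 1/min(m,n) = g(min(m,n)). Since g(n) -> 0, (a_n) is Cauchy.
Now solve g(N) < 1/300: 1/N < 1/300 <=> N > 1/(1/300) = 300.
The smallest integer strictly greater than 300 is N = 301.
Check: g(301) = 1/301 < 1/300; g(300) = 1/300 >= 1/300. So N = 301.

301


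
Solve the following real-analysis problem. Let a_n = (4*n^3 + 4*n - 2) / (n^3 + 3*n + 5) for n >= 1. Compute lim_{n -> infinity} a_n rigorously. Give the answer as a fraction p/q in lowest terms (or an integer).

Divide numerator and denominator by n^3, the highest power:
numerator / n^3 = 4 + 4/n^2 - 2/n^3
denominator / n^3 = 1 + 3/n^2 + 5/n^3
As n -> infinity, all terms of the form c/n^k (k >= 1) tend to 0.
So numerator / n^3 -> 4 and denominator / n^3 -> 1.
Therefore lim a_n = 4.

4


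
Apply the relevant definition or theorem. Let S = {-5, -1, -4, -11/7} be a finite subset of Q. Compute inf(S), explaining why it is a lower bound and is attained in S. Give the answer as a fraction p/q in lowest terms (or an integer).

S is finite, so inf(S) = min(S).
Sorted increasing:
-5, -4, -11/7, -1
The extremum is -5.
For every x in S, x >= -5. And -5 is in S, so it is attained.
Therefore inf(S) = -5.

-5


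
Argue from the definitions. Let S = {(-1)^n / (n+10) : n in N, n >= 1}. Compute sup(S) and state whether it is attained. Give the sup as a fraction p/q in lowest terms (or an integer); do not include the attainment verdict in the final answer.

Analysis:
- Values: -1/11, 1/12, -1/13, 1/14, -1/15, ...
- Positive terms (even n): 1/(2+10), 1/(4+10), ... decreasing -> max = 1/12 (n=2).
- Negative terms (odd n): -1/(1+10), -1/(3+10), ... increasing -> min = -1/11 (n=1).
- So sup = 1/12 (attained at n=2); inf = -1/11 (attained at n=1).
Conclusion: sup(S) = 1/12, attained in S.

1/12


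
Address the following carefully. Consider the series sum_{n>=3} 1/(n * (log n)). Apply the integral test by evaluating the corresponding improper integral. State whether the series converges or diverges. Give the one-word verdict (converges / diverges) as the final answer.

Let f(x) = 1/(x*log(x)). Then f is positive, continuous, and decreasing on [3, infinity), so the integral test applies.
Compute the improper integral int_{3}^infinity f(x) dx:
  antiderivative F(x) = log(log(x)).
  F(x) = log(log(x)) -> infinity as x -> infinity. The integral diverges, so by the integral test, the series diverges.

diverges


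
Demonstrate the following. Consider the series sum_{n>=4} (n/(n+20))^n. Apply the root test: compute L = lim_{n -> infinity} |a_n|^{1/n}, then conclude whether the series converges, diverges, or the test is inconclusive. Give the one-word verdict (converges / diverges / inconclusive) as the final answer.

Let a_n denote the general term. Form |a_n|^(1/n) and simplify:
|a_n|^(1/n) = n/(n + 20)
Take the limit as n -> infinity: L = 1.
Since L = 1, the root test is inconclusive. (In fact a_n = (n/(n+20))^n -> e^(-20) != 0, so the nth-term test shows divergence; but the root test itself gives no conclusion.)

inconclusive


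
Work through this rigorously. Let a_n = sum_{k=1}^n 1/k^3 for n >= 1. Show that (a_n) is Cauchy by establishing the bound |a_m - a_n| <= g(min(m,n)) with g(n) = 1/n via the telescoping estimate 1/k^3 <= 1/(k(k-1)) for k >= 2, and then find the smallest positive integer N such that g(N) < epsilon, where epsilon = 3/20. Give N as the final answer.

For m > n >= 1: |a_m - a_n| = sum_{k=n+1}^m 1/k^3.
Use 1/k^3 <= 1/(k(k-1)) = 1/(k-1) - 1/k for k >= 2 (which holds since k^3 >= k^2 >= k(k-1) for k >= 2):
sum_{k=n+1}^m 1/k^3 <= sum_{k=n+1}^m (1/(k-1) - 1/k) = 1/n - 1/m <= 1/n.
By symmetry the same bound holds with n,m swapped, so |a_m - a_n| <= 1/min(m,n) = g(min(m,n)). Since g(n) -> 0, (a_n) is Cauchy.
Now solve g(N) < 3/20: 1/N < 3/20 <=> N > 1/(3/20) = 20/3.
The smallest integer strictly greater than 20/3 is N = 7.
Check: g(7) = 1/7 < 3/20; g(6) = 1/6 >= 3/20. So N = 7.

7


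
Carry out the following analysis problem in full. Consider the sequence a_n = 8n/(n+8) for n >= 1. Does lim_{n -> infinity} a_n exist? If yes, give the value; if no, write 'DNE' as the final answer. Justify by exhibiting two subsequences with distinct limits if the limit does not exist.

Examine the behaviour of a_n along subsequences.
Even-n subsequence a_{2k} = 8(2k)/(2k+8) -> 8. Odd-n subsequence a_{2k+1} = 8(2k+1)/(2k+9) -> 8. Both tend to 8, which suggests the limit is 8; verify directly.
|a_n - 8| = |8n - 8(n+8)| / (n+8) = 64/(n+8) < 64/n for every n >= 1.
Given epsilon > 0, choose a positive integer N > 64/epsilon. Then for all n >= N, |a_n - 8| < 64/n <= 64/N < epsilon.
So by the definition of the limit, lim a_n exists and equals 8.

8


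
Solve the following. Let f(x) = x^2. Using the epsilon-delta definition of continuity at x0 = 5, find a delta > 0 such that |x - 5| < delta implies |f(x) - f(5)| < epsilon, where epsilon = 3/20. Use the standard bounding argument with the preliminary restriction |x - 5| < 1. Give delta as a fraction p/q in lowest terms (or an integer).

Factor: |x^2 - (5)^2| = |x - 5| * |x + 5|.
Impose |x - 5| < 1 first. Then |x + 5| = |(x - 5) + 2*(5)| <= |x - 5| + 2*|5| < 1 + 10 = 11.
So |x^2 - (5)^2| < delta * 11.
We need delta * 11 <= 3/20, i.e. delta <= 3/20/11 = 3/220.
Since 3/220 < 1, this is tighter than 1; take delta = 3/220.
So delta = 3/220 works.

3/220


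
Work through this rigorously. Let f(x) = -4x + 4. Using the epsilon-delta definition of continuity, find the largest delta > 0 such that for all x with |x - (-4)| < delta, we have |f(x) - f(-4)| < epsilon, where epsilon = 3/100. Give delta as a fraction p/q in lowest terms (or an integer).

We compute f(-4) = -4*(-4) + 4 = 20.
|f(x) - f(-4)| = |-4x + 4 - (20)| = |-4(x - (-4))| = 4|x - (-4)|.
We need 4|x - (-4)| < 3/100, i.e. |x - (-4)| < 3/100 / 4 = 3/400.
So any delta <= 3/400 works. Conversely, if delta > 3/400, then x = -4 + 3/400 satisfies |x - (-4)| = 3/400 < delta but |f(x) - f(-4)| = 4 * 3/400 = 3/100, which is not < 3/100; so no larger delta works.
Hence the largest such delta is 3/400.

3/400


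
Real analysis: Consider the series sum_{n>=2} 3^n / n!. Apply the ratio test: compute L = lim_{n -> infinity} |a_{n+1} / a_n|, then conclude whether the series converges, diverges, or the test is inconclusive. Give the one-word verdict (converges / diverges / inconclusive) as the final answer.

Let a_n denote the general term. Form the ratio a_{n+1}/a_n and simplify:
a_{n+1}/a_n = 3/(n + 1)
Take the limit as n -> infinity: L = 0.
Since L = 0 < 1, the ratio test implies the series converges.

converges


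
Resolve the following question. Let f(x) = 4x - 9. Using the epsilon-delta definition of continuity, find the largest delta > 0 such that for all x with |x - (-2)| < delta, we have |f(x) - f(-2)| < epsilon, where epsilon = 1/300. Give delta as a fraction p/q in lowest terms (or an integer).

We compute f(-2) = 4*(-2) - 9 = -17.
|f(x) - f(-2)| = |4x - 9 - (-17)| = |4(x - (-2))| = 4|x - (-2)|.
We need 4|x - (-2)| < 1/300, i.e. |x - (-2)| < 1/300 / 4 = 1/1200.
So any delta <= 1/1200 works. Conversely, if delta > 1/1200, then x = -2 + 1/1200 satisfies |x - (-2)| = 1/1200 < delta but |f(x) - f(-2)| = 4 * 1/1200 = 1/300, which is not < 1/300; so no larger delta works.
Hence the largest such delta is 1/1200.

1/1200


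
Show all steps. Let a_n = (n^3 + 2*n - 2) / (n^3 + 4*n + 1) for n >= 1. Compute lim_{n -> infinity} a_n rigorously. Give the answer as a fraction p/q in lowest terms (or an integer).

Divide numerator and denominator by n^3, the highest power:
numerator / n^3 = 1 + 2/n^2 - 2/n^3
denominator / n^3 = 1 + 4/n^2 + n^(-3)
As n -> infinity, all terms of the form c/n^k (k >= 1) tend to 0.
So numerator / n^3 -> 1 and denominator / n^3 -> 1.
Therefore lim a_n = 1.

1


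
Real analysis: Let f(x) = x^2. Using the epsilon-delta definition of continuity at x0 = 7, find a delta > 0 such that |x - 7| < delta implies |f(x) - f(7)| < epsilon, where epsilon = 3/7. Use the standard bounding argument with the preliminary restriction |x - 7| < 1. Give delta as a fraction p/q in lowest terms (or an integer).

Factor: |x^2 - (7)^2| = |x - 7| * |x + 7|.
Impose |x - 7| < 1 first. Then |x + 7| = |(x - 7) + 2*(7)| <= |x - 7| + 2*|7| < 1 + 14 = 15.
So |x^2 - (7)^2| < delta * 15.
We need delta * 15 <= 3/7, i.e. delta <= 3/7/15 = 1/35.
Since 1/35 < 1, this is tighter than 1; take delta = 1/35.
So delta = 1/35 works.

1/35


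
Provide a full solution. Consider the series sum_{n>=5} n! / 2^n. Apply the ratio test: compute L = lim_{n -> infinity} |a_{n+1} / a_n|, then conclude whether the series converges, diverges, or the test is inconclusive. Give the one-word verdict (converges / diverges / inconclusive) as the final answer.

Let a_n denote the general term. Form the ratio a_{n+1}/a_n and simplify:
a_{n+1}/a_n = n/2 + 1/2
Take the limit as n -> infinity: L = infinity.
Since L = infinity > 1 (or L = infinity), the ratio test implies the series diverges.

diverges


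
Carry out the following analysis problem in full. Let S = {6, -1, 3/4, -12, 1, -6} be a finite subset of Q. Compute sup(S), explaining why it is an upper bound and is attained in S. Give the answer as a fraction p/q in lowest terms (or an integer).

S is finite, so sup(S) = max(S).
Sorted decreasing:
6, 1, 3/4, -1, -6, -12
The extremum is 6.
For every x in S, x <= 6. And 6 is in S, so it is attained.
Therefore sup(S) = 6.

6


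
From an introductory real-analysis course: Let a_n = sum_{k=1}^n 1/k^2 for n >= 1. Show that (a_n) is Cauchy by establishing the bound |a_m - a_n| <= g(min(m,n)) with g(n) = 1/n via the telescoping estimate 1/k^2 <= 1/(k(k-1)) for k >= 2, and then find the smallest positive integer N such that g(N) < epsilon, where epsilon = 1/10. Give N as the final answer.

For m > n >= 1: |a_m - a_n| = sum_{k=n+1}^m 1/k^2.
Use 1/k^2 <= 1/(k(k-1)) = 1/(k-1) - 1/k for k >= 2:
sum_{k=n+1}^m 1/k^2 <= sum_{k=n+1}^m (1/(k-1) - 1/k) = 1/n - 1/m <= 1/n.
By symmetry the same bound holds with n,m swapped, so |a_m - a_n| <= 1/min(m,n) = g(min(m,n)). Since g(n) -> 0, (a_n) is Cauchy.
Now solve g(N) < 1/10: 1/N < 1/10 <=> N > 1/(1/10) = 10.
The smallest integer strictly greater than 10 is N = 11.
Check: g(11) = 1/11 < 1/10; g(10) = 1/10 >= 1/10. So N = 11.

11


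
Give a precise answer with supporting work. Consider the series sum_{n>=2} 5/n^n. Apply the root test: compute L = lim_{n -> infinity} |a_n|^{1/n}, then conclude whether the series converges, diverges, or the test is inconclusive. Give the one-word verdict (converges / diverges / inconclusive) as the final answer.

Let a_n denote the general term. Form |a_n|^(1/n) and simplify:
|a_n|^(1/n) = 5^(1/n)/n
Take the limit as n -> infinity: L = 0.
Since L = 0 < 1, the root test implies convergence.

converges


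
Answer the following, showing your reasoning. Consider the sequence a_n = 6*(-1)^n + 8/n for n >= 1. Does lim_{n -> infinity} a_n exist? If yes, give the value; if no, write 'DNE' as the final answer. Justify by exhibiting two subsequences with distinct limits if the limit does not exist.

Examine the behaviour of a_n along subsequences.
a_{2k} = 6 + 8/(2k) -> 6. a_{2k+1} = -6 + 8/(2k+1) -> -6.
Since these two subsequential limits are 6 and -6, distinct, the full sequence cannot converge (a convergent sequence has all subsequences tending to the same limit). So lim a_n does not exist.

DNE


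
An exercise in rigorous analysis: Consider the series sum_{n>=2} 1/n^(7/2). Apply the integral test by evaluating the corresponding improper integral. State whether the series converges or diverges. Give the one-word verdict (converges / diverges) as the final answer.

Let f(x) = x^(-7/2). Then f is positive, continuous, and decreasing on [2, infinity), so the integral test applies.
Compute the improper integral int_{2}^infinity f(x) dx:
  antiderivative F(x) = -2/(5*x^(5/2)).
  As x -> infinity, F(x) -> 0 (since p = 7/2 > 1).
  So int = F(infinity) - F(2) = 0 - (-sqrt(2)/20) = sqrt(2)/20.
  Finite, so by the integral test, the series converges.

converges


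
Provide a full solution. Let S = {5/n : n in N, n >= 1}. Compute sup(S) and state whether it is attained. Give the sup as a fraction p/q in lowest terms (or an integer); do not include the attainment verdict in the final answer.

Analysis:
- Values: 5, 5/2, 5/3, 5/4, ... strictly decreasing.
- The maximum is 5 (n=1); sup = 5 (attained).
- The set is bounded below by 0; 5/n -> 0 so 0 is the greatest lower bound.
- 0 is not in the set, so inf = 0 is not attained.
Conclusion: sup(S) = 5, attained in S.

5


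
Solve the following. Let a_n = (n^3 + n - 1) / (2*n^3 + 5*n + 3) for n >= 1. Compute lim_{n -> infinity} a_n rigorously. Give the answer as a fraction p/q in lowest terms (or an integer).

Divide numerator and denominator by n^3, the highest power:
numerator / n^3 = 1 + n^(-2) - 1/n^3
denominator / n^3 = 2 + 5/n^2 + 3/n^3
As n -> infinity, all terms of the form c/n^k (k >= 1) tend to 0.
So numerator / n^3 -> 1 and denominator / n^3 -> 2.
Therefore lim a_n = 1/2.

1/2


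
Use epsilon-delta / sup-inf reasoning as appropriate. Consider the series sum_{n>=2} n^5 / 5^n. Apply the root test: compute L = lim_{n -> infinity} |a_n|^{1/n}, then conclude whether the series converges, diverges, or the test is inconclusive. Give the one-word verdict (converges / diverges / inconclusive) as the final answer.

Let a_n denote the general term. Form |a_n|^(1/n) and simplify:
|a_n|^(1/n) = n^(5/n)/5
Take the limit as n -> infinity: L = 1/5.
Since L = 1/5 < 1, the root test implies convergence.

converges


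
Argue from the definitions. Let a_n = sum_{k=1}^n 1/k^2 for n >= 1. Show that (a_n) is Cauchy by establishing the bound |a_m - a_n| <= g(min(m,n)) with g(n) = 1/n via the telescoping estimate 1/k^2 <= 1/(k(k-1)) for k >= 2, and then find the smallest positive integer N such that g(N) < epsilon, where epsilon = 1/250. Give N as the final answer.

For m > n >= 1: |a_m - a_n| = sum_{k=n+1}^m 1/k^2.
Use 1/k^2 <= 1/(k(k-1)) = 1/(k-1) - 1/k for k >= 2:
sum_{k=n+1}^m 1/k^2 <= sum_{k=n+1}^m (1/(k-1) - 1/k) = 1/n - 1/m <= 1/n.
By symmetry the same bound holds with n,m swapped, so |a_m - a_n| <= 1/min(m,n) = g(min(m,n)). Since g(n) -> 0, (a_n) is Cauchy.
Now solve g(N) < 1/250: 1/N < 1/250 <=> N > 1/(1/250) = 250.
The smallest integer strictly greater than 250 is N = 251.
Check: g(251) = 1/251 < 1/250; g(250) = 1/250 >= 1/250. So N = 251.

251


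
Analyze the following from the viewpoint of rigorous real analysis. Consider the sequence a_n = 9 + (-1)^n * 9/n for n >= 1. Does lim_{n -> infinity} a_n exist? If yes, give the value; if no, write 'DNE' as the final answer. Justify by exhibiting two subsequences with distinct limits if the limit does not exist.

Examine the behaviour of a_n along subsequences.
Even-n subsequence a_{2k} = 9 + 9/(2k) -> 9. Odd-n subsequence a_{2k+1} = 9 - 9/(2k+1) -> 9. Both tend to 9, which suggests the limit is 9; verify directly.
|a_n - 9| = |(-1)^n * 9/n| = 9/n for every n >= 1.
Given epsilon > 0, choose a positive integer N > 9/epsilon. Then for all n >= N, |a_n - 9| = 9/n <= 9/N < epsilon.
So by the definition of the limit, lim a_n exists and equals 9.

9


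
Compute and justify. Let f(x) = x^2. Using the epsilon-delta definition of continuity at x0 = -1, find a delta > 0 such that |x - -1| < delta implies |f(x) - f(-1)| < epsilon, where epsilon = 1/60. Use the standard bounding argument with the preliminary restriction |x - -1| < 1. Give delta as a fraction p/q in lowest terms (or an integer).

Factor: |x^2 - (-1)^2| = |x - -1| * |x + -1|.
Impose |x - -1| < 1 first. Then |x + -1| = |(x - -1) + 2*(-1)| <= |x - -1| + 2*|-1| < 1 + 2 = 3.
So |x^2 - (-1)^2| < delta * 3.
We need delta * 3 <= 1/60, i.e. delta <= 1/60/3 = 1/180.
Since 1/180 < 1, this is tighter than 1; take delta = 1/180.
So delta = 1/180 works.

1/180


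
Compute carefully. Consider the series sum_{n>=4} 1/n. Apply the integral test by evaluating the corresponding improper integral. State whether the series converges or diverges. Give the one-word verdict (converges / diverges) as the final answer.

Let f(x) = 1/x. Then f is positive, continuous, and decreasing on [4, infinity), so the integral test applies.
Compute the improper integral int_{4}^infinity f(x) dx:
  antiderivative F(x) = log(x).
  As x -> infinity, log(x) -> infinity.
  So int = infinity - log(4) = infinity. By the integral test, the series diverges.

diverges


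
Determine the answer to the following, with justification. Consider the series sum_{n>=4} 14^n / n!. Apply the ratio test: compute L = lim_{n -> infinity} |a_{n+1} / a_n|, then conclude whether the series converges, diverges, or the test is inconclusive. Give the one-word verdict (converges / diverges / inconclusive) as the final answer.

Let a_n denote the general term. Form the ratio a_{n+1}/a_n and simplify:
a_{n+1}/a_n = 14/(n + 1)
Take the limit as n -> infinity: L = 0.
Since L = 0 < 1, the ratio test implies the series converges.

converges


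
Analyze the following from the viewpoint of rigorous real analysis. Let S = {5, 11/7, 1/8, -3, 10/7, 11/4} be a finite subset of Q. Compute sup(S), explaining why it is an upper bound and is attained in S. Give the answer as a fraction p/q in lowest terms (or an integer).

S is finite, so sup(S) = max(S).
Sorted decreasing:
5, 11/4, 11/7, 10/7, 1/8, -3
The extremum is 5.
For every x in S, x <= 5. And 5 is in S, so it is attained.
Therefore sup(S) = 5.

5


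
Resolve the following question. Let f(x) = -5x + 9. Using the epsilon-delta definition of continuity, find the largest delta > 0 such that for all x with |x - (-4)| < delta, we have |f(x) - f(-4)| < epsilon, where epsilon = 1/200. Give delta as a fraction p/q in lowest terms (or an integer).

We compute f(-4) = -5*(-4) + 9 = 29.
|f(x) - f(-4)| = |-5x + 9 - (29)| = |-5(x - (-4))| = 5|x - (-4)|.
We need 5|x - (-4)| < 1/200, i.e. |x - (-4)| < 1/200 / 5 = 1/1000.
So any delta <= 1/1000 works. Conversely, if delta > 1/1000, then x = -4 + 1/1000 satisfies |x - (-4)| = 1/1000 < delta but |f(x) - f(-4)| = 5 * 1/1000 = 1/200, which is not < 1/200; so no larger delta works.
Hence the largest such delta is 1/1000.

1/1000


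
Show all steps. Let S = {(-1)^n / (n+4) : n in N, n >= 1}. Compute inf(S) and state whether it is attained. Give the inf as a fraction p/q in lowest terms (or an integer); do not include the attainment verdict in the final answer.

Analysis:
- Values: -1/5, 1/6, -1/7, 1/8, -1/9, ...
- Positive terms (even n): 1/(2+4), 1/(4+4), ... decreasing -> max = 1/6 (n=2).
- Negative terms (odd n): -1/(1+4), -1/(3+4), ... increasing -> min = -1/5 (n=1).
- So sup = 1/6 (attained at n=2); inf = -1/5 (attained at n=1).
Conclusion: inf(S) = -1/5, attained in S.

-1/5


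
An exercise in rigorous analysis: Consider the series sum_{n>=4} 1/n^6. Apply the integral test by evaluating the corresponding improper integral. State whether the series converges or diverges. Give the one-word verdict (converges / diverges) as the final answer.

Let f(x) = x^(-6). Then f is positive, continuous, and decreasing on [4, infinity), so the integral test applies.
Compute the improper integral int_{4}^infinity f(x) dx:
  antiderivative F(x) = -1/(5*x^5).
  As x -> infinity, F(x) -> 0 (since p = 6 > 1).
  So int = F(infinity) - F(4) = 0 - (-1/5120) = 1/5120.
  Finite, so by the integral test, the series converges.

converges


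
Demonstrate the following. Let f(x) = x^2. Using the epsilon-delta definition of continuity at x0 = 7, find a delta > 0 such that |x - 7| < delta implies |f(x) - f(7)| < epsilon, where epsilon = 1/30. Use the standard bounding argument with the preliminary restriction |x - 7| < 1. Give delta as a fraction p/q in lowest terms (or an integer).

Factor: |x^2 - (7)^2| = |x - 7| * |x + 7|.
Impose |x - 7| < 1 first. Then |x + 7| = |(x - 7) + 2*(7)| <= |x - 7| + 2*|7| < 1 + 14 = 15.
So |x^2 - (7)^2| < delta * 15.
We need delta * 15 <= 1/30, i.e. delta <= 1/30/15 = 1/450.
Since 1/450 < 1, this is tighter than 1; take delta = 1/450.
So delta = 1/450 works.

1/450


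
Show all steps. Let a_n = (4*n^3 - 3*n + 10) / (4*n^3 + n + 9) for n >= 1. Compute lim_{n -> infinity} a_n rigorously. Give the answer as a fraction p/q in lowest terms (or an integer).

Divide numerator and denominator by n^3, the highest power:
numerator / n^3 = 4 - 3/n^2 + 10/n^3
denominator / n^3 = 4 + n^(-2) + 9/n^3
As n -> infinity, all terms of the form c/n^k (k >= 1) tend to 0.
So numerator / n^3 -> 4 and denominator / n^3 -> 4.
Therefore lim a_n = 1.

1


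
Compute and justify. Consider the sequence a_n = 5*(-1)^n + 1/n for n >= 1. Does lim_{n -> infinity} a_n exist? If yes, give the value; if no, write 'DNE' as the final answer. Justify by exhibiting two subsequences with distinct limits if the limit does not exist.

Examine the behaviour of a_n along subsequences.
a_{2k} = 5 + 1/(2k) -> 5. a_{2k+1} = -5 + 1/(2k+1) -> -5.
Since these two subsequential limits are 5 and -5, distinct, the full sequence cannot converge (a convergent sequence has all subsequences tending to the same limit). So lim a_n does not exist.

DNE


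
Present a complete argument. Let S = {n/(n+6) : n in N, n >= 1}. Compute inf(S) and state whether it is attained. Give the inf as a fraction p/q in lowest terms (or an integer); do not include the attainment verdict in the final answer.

Analysis:
- Values: 1/7, 1/4, 1/3, 2/5, ... strictly increasing.
- Minimum is 1/7 (n=1); inf = 1/7 (attained).
- n/(n+6) = 1 - 6/(n+6) -> 1 from below as n -> infinity, and never equals 1.
- So sup = 1 (not attained).
Conclusion: inf(S) = 1/7, attained in S.

1/7


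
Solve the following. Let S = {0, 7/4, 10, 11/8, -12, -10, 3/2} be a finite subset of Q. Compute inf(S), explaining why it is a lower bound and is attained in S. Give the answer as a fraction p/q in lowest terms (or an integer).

S is finite, so inf(S) = min(S).
Sorted increasing:
-12, -10, 0, 11/8, 3/2, 7/4, 10
The extremum is -12.
For every x in S, x >= -12. And -12 is in S, so it is attained.
Therefore inf(S) = -12.

-12


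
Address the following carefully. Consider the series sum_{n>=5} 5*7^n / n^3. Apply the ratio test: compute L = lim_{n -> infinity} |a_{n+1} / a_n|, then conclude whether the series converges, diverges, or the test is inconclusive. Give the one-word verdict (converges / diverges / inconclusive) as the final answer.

Let a_n denote the general term. Form the ratio a_{n+1}/a_n and simplify:
a_{n+1}/a_n = 7*n^3/(n + 1)^3
Take the limit as n -> infinity: L = 7.
Since L = 7 > 1 (or L = infinity), the ratio test implies the series diverges.

diverges


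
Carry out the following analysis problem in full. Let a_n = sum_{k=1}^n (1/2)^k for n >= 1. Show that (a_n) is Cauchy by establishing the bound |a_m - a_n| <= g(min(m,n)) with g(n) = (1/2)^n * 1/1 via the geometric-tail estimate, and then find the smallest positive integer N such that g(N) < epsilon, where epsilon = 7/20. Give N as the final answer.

For m > n >= 1: |a_m - a_n| = sum_{k=n+1}^m (1/2)^k < sum_{k=n+1}^infinity (1/2)^k = (1/2)^(n+1) / (1 - 1/2) = (1/2)^n * (1/2) * (2/1) = (1/2)^n * 1/1.
So g(n) = (1/2)^n / 1. Since g(n) -> 0, (a_n) is Cauchy.
Now solve g(N) < 7/20: (1/2)^N / 1 < 7/20 <=> 2^N > 1 / (1 * 7/20) = 20/7.
Check powers of 2: 2^1 = 2 <= 20/7, 2^2 = 4 > 20/7.
So the smallest such N is 2. Check: g(2) = 1/(1 * 4) = 1/4 < 7/20.

2


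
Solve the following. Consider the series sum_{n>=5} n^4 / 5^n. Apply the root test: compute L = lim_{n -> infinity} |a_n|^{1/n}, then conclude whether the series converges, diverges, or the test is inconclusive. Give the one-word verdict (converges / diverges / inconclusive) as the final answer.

Let a_n denote the general term. Form |a_n|^(1/n) and simplify:
|a_n|^(1/n) = n^(4/n)/5
Take the limit as n -> infinity: L = 1/5.
Since L = 1/5 < 1, the root test implies convergence.

converges


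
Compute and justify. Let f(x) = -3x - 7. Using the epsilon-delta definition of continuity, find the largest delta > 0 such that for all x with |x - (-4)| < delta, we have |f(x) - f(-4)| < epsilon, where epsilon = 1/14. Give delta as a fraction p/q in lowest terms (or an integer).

We compute f(-4) = -3*(-4) - 7 = 5.
|f(x) - f(-4)| = |-3x - 7 - (5)| = |-3(x - (-4))| = 3|x - (-4)|.
We need 3|x - (-4)| < 1/14, i.e. |x - (-4)| < 1/14 / 3 = 1/42.
So any delta <= 1/42 works. Conversely, if delta > 1/42, then x = -4 + 1/42 satisfies |x - (-4)| = 1/42 < delta but |f(x) - f(-4)| = 3 * 1/42 = 1/14, which is not < 1/14; so no larger delta works.
Hence the largest such delta is 1/42.

1/42


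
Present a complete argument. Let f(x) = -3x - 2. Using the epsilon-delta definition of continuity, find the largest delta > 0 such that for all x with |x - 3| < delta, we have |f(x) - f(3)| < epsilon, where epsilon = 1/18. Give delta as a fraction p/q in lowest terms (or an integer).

We compute f(3) = -3*(3) - 2 = -11.
|f(x) - f(3)| = |-3x - 2 - (-11)| = |-3(x - 3)| = 3|x - 3|.
We need 3|x - 3| < 1/18, i.e. |x - 3| < 1/18 / 3 = 1/54.
So any delta <= 1/54 works. Conversely, if delta > 1/54, then x = 3 + 1/54 satisfies |x - 3| = 1/54 < delta but |f(x) - f(3)| = 3 * 1/54 = 1/18, which is not < 1/18; so no larger delta works.
Hence the largest such delta is 1/54.

1/54


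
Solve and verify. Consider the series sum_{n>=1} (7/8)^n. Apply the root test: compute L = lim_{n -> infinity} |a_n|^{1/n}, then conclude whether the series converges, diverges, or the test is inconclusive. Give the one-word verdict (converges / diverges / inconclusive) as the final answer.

Let a_n denote the general term. Form |a_n|^(1/n) and simplify:
|a_n|^(1/n) = 7/8
Take the limit as n -> infinity: L = 7/8.
Since L = 7/8 < 1, the root test implies convergence.

converges


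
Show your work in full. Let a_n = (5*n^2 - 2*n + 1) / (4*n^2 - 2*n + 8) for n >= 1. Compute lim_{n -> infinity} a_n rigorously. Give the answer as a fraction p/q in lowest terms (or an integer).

Divide numerator and denominator by n^2, the highest power:
numerator / n^2 = 5 - 2/n + n^(-2)
denominator / n^2 = 4 - 2/n + 8/n^2
As n -> infinity, all terms of the form c/n^k (k >= 1) tend to 0.
So numerator / n^2 -> 5 and denominator / n^2 -> 4.
Therefore lim a_n = 5/4.

5/4


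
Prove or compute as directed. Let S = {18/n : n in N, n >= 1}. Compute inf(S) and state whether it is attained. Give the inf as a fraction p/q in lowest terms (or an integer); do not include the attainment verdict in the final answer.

Analysis:
- Values: 18, 9, 6, 9/2, ... strictly decreasing.
- The maximum is 18 (n=1); sup = 18 (attained).
- The set is bounded below by 0; 18/n -> 0 so 0 is the greatest lower bound.
- 0 is not in the set, so inf = 0 is not attained.
Conclusion: inf(S) = 0, not attained in S.

0


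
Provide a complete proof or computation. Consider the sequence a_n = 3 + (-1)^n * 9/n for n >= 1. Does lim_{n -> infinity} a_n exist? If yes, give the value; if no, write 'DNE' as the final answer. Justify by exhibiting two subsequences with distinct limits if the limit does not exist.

Examine the behaviour of a_n along subsequences.
Even-n subsequence a_{2k} = 3 + 9/(2k) -> 3. Odd-n subsequence a_{2k+1} = 3 - 9/(2k+1) -> 3. Both tend to 3, which suggests the limit is 3; verify directly.
|a_n - 3| = |(-1)^n * 9/n| = 9/n for every n >= 1.
Given epsilon > 0, choose a positive integer N > 9/epsilon. Then for all n >= N, |a_n - 3| = 9/n <= 9/N < epsilon.
So by the definition of the limit, lim a_n exists and equals 3.

3


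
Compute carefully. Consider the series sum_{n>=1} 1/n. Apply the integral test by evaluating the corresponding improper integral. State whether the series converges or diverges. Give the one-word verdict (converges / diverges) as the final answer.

Let f(x) = 1/x. Then f is positive, continuous, and decreasing on [1, infinity), so the integral test applies.
Compute the improper integral int_{1}^infinity f(x) dx:
  antiderivative F(x) = log(x).
  As x -> infinity, log(x) -> infinity.
  So int = infinity - log(1) = infinity. By the integral test, the series diverges.

diverges


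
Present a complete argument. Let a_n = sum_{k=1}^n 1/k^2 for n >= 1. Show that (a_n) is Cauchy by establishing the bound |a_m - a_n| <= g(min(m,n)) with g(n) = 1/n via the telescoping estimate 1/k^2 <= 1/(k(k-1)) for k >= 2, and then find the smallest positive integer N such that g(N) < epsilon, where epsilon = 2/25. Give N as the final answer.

For m > n >= 1: |a_m - a_n| = sum_{k=n+1}^m 1/k^2.
Use 1/k^2 <= 1/(k(k-1)) = 1/(k-1) - 1/k for k >= 2:
sum_{k=n+1}^m 1/k^2 <= sum_{k=n+1}^m (1/(k-1) - 1/k) = 1/n - 1/m <= 1/n.
By symmetry the same bound holds with n,m swapped, so |a_m - a_n| <= 1/min(m,n) = g(min(m,n)). Since g(n) -> 0, (a_n) is Cauchy.
Now solve g(N) < 2/25: 1/N < 2/25 <=> N > 1/(2/25) = 25/2.
The smallest integer strictly greater than 25/2 is N = 13.
Check: g(13) = 1/13 < 2/25; g(12) = 1/12 >= 2/25. So N = 13.

13


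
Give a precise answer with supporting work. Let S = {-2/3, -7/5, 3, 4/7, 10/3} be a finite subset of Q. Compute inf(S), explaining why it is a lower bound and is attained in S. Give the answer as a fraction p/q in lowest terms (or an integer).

S is finite, so inf(S) = min(S).
Sorted increasing:
-7/5, -2/3, 4/7, 3, 10/3
The extremum is -7/5.
For every x in S, x >= -7/5. And -7/5 is in S, so it is attained.
Therefore inf(S) = -7/5.

-7/5


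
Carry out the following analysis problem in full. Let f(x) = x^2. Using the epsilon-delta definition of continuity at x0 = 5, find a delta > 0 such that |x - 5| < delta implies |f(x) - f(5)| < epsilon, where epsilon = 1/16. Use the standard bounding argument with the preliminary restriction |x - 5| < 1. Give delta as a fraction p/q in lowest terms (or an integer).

Factor: |x^2 - (5)^2| = |x - 5| * |x + 5|.
Impose |x - 5| < 1 first. Then |x + 5| = |(x - 5) + 2*(5)| <= |x - 5| + 2*|5| < 1 + 10 = 11.
So |x^2 - (5)^2| < delta * 11.
We need delta * 11 <= 1/16, i.e. delta <= 1/16/11 = 1/176.
Since 1/176 < 1, this is tighter than 1; take delta = 1/176.
So delta = 1/176 works.

1/176


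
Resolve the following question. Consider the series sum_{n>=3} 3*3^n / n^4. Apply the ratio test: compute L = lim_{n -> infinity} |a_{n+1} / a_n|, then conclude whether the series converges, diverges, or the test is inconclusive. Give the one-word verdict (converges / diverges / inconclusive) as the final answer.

Let a_n denote the general term. Form the ratio a_{n+1}/a_n and simplify:
a_{n+1}/a_n = 3*n^4/(n + 1)^4
Take the limit as n -> infinity: L = 3.
Since L = 3 > 1 (or L = infinity), the ratio test implies the series diverges.

diverges


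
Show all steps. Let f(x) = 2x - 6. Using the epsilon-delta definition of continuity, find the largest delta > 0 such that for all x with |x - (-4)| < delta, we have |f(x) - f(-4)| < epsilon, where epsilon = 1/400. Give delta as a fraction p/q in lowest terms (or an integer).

We compute f(-4) = 2*(-4) - 6 = -14.
|f(x) - f(-4)| = |2x - 6 - (-14)| = |2(x - (-4))| = 2|x - (-4)|.
We need 2|x - (-4)| < 1/400, i.e. |x - (-4)| < 1/400 / 2 = 1/800.
So any delta <= 1/800 works. Conversely, if delta > 1/800, then x = -4 + 1/800 satisfies |x - (-4)| = 1/800 < delta but |f(x) - f(-4)| = 2 * 1/800 = 1/400, which is not < 1/400; so no larger delta works.
Hence the largest such delta is 1/800.

1/800


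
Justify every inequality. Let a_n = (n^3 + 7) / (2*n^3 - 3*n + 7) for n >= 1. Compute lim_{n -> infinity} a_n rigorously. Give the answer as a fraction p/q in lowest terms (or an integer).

Divide numerator and denominator by n^3, the highest power:
numerator / n^3 = 1 + 7/n^3
denominator / n^3 = 2 - 3/n^2 + 7/n^3
As n -> infinity, all terms of the form c/n^k (k >= 1) tend to 0.
So numerator / n^3 -> 1 and denominator / n^3 -> 2.
Therefore lim a_n = 1/2.

1/2


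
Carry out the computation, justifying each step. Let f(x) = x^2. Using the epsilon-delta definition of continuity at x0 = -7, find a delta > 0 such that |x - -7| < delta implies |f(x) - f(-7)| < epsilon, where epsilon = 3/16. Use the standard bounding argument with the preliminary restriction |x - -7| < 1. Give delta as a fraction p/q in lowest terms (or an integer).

Factor: |x^2 - (-7)^2| = |x - -7| * |x + -7|.
Impose |x - -7| < 1 first. Then |x + -7| = |(x - -7) + 2*(-7)| <= |x - -7| + 2*|-7| < 1 + 14 = 15.
So |x^2 - (-7)^2| < delta * 15.
We need delta * 15 <= 3/16, i.e. delta <= 3/16/15 = 1/80.
Since 1/80 < 1, this is tighter than 1; take delta = 1/80.
So delta = 1/80 works.

1/80


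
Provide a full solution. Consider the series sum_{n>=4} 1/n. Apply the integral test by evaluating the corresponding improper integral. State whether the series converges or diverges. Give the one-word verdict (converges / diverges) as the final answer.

Let f(x) = 1/x. Then f is positive, continuous, and decreasing on [4, infinity), so the integral test applies.
Compute the improper integral int_{4}^infinity f(x) dx:
  antiderivative F(x) = log(x).
  As x -> infinity, log(x) -> infinity.
  So int = infinity - log(4) = infinity. By the integral test, the series diverges.

diverges


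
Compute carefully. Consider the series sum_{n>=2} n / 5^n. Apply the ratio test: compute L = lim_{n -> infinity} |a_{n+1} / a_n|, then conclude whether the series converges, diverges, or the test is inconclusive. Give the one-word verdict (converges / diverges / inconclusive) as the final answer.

Let a_n denote the general term. Form the ratio a_{n+1}/a_n and simplify:
a_{n+1}/a_n = (n + 1)/(5*n)
Take the limit as n -> infinity: L = 1/5.
Since L = 1/5 < 1, the ratio test implies the series converges.

converges


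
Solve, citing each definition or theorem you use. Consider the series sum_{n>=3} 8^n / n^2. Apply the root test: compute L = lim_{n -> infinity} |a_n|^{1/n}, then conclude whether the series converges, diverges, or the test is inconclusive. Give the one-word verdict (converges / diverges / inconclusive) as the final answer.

Let a_n denote the general term. Form |a_n|^(1/n) and simplify:
|a_n|^(1/n) = 8/n^(2/n)
Take the limit as n -> infinity: L = 8.
Since L = 8 > 1, the root test implies divergence.

diverges


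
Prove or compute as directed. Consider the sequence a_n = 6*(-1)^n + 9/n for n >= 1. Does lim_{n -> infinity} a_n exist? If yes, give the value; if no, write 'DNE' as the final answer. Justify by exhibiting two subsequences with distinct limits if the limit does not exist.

Examine the behaviour of a_n along subsequences.
a_{2k} = 6 + 9/(2k) -> 6. a_{2k+1} = -6 + 9/(2k+1) -> -6.
Since these two subsequential limits are 6 and -6, distinct, the full sequence cannot converge (a convergent sequence has all subsequences tending to the same limit). So lim a_n does not exist.

DNE


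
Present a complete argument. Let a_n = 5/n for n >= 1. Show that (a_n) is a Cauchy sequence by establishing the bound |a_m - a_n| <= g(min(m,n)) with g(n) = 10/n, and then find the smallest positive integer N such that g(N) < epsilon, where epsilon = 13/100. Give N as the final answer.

For any m, n >= 1, by the triangle inequality:
|a_m - a_n| = |5/m - 5/n| <= 5*1/m + 5*1/n <= 10/min(m,n).
So g(n) = 10/n bounds the Cauchy difference. Since g(n) -> 0, (a_n) is Cauchy.
Now solve g(N) < 13/100: 10/N < 13/100 <=> N > 10 / (13/100) = 1000/13.
The smallest integer strictly greater than 1000/13 is N = 77.
Check: g(77) = 10/77 = 10/77 < 13/100; g(76) = 5/38 >= 13/100. So N = 77.

77


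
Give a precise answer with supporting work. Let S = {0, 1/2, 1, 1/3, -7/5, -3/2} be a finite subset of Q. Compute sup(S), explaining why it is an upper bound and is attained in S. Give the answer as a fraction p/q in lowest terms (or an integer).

S is finite, so sup(S) = max(S).
Sorted decreasing:
1, 1/2, 1/3, 0, -7/5, -3/2
The extremum is 1.
For every x in S, x <= 1. And 1 is in S, so it is attained.
Therefore sup(S) = 1.

1


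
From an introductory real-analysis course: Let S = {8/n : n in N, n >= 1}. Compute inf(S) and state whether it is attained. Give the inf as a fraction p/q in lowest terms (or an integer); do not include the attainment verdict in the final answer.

Analysis:
- Values: 8, 4, 8/3, 2, ... strictly decreasing.
- The maximum is 8 (n=1); sup = 8 (attained).
- The set is bounded below by 0; 8/n -> 0 so 0 is the greatest lower bound.
- 0 is not in the set, so inf = 0 is not attained.
Conclusion: inf(S) = 0, not attained in S.

0


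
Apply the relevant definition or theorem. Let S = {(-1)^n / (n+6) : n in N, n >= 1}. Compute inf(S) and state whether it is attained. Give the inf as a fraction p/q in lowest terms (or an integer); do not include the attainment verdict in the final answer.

Analysis:
- Values: -1/7, 1/8, -1/9, 1/10, -1/11, ...
- Positive terms (even n): 1/(2+6), 1/(4+6), ... decreasing -> max = 1/8 (n=2).
- Negative terms (odd n): -1/(1+6), -1/(3+6), ... increasing -> min = -1/7 (n=1).
- So sup = 1/8 (attained at n=2); inf = -1/7 (attained at n=1).
Conclusion: inf(S) = -1/7, attained in S.

-1/7


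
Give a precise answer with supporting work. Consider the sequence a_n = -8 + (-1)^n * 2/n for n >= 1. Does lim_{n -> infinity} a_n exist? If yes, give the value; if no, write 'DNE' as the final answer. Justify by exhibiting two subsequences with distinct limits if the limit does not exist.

Examine the behaviour of a_n along subsequences.
Even-n subsequence a_{2k} = -8 + 2/(2k) -> -8. Odd-n subsequence a_{2k+1} = -8 - 2/(2k+1) -> -8. Both tend to -8, which suggests the limit is -8; verify directly.
|a_n - (-8)| = |(-1)^n * 2/n| = 2/n for every n >= 1.
Given epsilon > 0, choose a positive integer N > 2/epsilon. Then for all n >= N, |a_n - (-8)| = 2/n <= 2/N < epsilon.
So by the definition of the limit, lim a_n exists and equals -8.

-8


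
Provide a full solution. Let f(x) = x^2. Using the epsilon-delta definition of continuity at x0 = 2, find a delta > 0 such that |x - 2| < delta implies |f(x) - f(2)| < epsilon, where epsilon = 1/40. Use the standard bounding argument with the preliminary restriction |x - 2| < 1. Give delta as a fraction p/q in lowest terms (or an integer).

Factor: |x^2 - (2)^2| = |x - 2| * |x + 2|.
Impose |x - 2| < 1 first. Then |x + 2| = |(x - 2) + 2*(2)| <= |x - 2| + 2*|2| < 1 + 4 = 5.
So |x^2 - (2)^2| < delta * 5.
We need delta * 5 <= 1/40, i.e. delta <= 1/40/5 = 1/200.
Since 1/200 < 1, this is tighter than 1; take delta = 1/200.
So delta = 1/200 works.

1/200
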